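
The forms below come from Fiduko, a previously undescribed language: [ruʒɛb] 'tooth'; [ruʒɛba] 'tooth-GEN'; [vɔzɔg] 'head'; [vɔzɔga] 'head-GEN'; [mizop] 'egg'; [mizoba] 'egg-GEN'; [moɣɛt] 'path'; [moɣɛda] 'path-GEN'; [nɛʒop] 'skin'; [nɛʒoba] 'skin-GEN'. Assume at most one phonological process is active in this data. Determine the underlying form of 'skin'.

/nɛʒop/

The root 'skin' surfaces as [nɛʒop] and [nɛʒoba], with a stem-final [p] ~ [b] alternation.
The stem 'tooth' ([ruʒɛb], [ruʒɛba]) shows [b] unchanged in both environments, so [b] cannot be basic with [p] derived in isolation.
Therefore /p/ is basic and [b] is derived by intervocalic voicing (voiceless stops become voiced between vowels).
Hence 'skin' is /nɛʒop/ underlyingly.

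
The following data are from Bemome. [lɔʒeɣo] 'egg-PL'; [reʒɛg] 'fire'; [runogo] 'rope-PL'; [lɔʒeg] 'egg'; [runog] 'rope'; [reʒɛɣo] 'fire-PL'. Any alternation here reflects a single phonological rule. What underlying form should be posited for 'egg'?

The stem for 'egg' ends in [g] in [lɔʒeg] but [ɣ] in [lɔʒeɣo].
Compare 'rope', with invariant [g] in [runog] and [runogo]: an analysis with underlying /g/ and a rule producing [ɣ] before the PL suffix would wrongly predict alternation here too.
Therefore /ɣ/ is basic and [g] is derived by word-final hardening (voiced fricatives become stops word-finally).
So 'egg' = /lɔʒeɣ/.

/lɔʒeɣ/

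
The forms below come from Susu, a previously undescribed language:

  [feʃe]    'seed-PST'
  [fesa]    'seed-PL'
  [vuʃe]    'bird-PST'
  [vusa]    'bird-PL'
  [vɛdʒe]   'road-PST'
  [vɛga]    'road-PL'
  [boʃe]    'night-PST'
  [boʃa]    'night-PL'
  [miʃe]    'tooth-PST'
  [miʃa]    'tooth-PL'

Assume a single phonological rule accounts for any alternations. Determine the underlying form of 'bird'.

/vus/

In [vuʃe] and [vusa] the final segment of 'bird' alternates: [ʃ] ~ [s].
Compare 'night', with invariant [ʃ] in [boʃe] and [boʃa]: an analysis with underlying /ʃ/ and a rule producing [s] before the PL suffix would wrongly predict alternation here too.
The underlying segment must be /s/; /g/ and /s/ become palato-alveolar [dʒ] and [ʃ] before a front vowel, yielding [ʃ] there.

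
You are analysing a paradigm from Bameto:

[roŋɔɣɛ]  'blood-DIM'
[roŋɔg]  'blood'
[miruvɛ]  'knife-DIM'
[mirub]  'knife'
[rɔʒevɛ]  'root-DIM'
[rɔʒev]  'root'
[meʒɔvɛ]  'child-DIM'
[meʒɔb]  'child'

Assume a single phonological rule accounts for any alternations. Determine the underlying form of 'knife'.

/mirub/

The stem for 'knife' ends in [v] in [miruvɛ] but [b] in [mirub].
If /v/ were underlying and a rule turned it into [b] in isolation, 'root' would also alternate; but it has [v] in both [rɔʒevɛ] and [rɔʒev].
Therefore /b/ is basic and [v] is derived by intervocalic spirantization (voiced stops become fricatives between vowels).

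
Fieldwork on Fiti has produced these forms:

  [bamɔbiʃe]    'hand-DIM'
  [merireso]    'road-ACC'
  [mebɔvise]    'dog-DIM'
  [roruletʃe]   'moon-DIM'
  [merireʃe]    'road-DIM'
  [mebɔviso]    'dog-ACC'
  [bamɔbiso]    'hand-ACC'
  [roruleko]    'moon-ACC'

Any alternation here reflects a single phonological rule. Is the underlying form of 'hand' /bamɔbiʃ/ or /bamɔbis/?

In [bamɔbiso] and [bamɔbiʃe] the final segment of 'hand' alternates: [s] ~ [ʃ].
Compare 'dog', with invariant [s] in [mebɔviso] and [mebɔvise]: an analysis with underlying /s/ and a rule producing [ʃ] before the DIM suffix would wrongly predict alternation here too.
Therefore /ʃ/ is basic and [s] is derived by depalatalization (palato-alveolar /tʃ/ and /ʃ/ become [k] and [s] when no front vowel follows).

/bamɔbiʃ/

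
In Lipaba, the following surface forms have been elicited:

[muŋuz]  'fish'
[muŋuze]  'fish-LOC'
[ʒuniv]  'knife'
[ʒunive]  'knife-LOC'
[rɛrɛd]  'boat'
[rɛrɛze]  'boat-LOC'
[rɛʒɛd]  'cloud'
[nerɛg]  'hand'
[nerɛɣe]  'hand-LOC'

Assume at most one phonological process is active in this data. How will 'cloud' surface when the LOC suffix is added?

[rɛʒɛze]

The stem for 'boat' ends in [d] in [rɛrɛd] but [z] in [rɛrɛze].
If /z/ were underlying and a rule turned it into [d] in isolation, 'fish' would also alternate; but it has [z] in both [muŋuz] and [muŋuze].
So /d/ is underlying, and a rule of intervocalic spirantization — voiced stops become fricatives between vowels — gives [z].
From [rɛʒɛd] the stem 'cloud' is /rɛʒɛd/; between vowels this yields [rɛʒɛze].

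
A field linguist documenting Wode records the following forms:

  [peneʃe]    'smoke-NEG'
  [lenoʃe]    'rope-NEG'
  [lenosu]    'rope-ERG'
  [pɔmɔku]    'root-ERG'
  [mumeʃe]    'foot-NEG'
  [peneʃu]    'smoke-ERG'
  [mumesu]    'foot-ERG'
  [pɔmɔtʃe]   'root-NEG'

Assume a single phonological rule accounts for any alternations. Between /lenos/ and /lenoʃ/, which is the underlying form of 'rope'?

'rope' shows [s] ~ [ʃ] at the end of the stem ([lenosu] vs [lenoʃe]).
But 'smoke' keeps [ʃ] in both environments ([peneʃu], [peneʃe]), so there is no rule changing /ʃ/ to [s] before the ERG suffix.
Therefore /s/ is basic and [ʃ] is derived by palatalization before a front vowel (/k/ and /s/ become palato-alveolar [tʃ] and [ʃ] before a front vowel).

/lenos/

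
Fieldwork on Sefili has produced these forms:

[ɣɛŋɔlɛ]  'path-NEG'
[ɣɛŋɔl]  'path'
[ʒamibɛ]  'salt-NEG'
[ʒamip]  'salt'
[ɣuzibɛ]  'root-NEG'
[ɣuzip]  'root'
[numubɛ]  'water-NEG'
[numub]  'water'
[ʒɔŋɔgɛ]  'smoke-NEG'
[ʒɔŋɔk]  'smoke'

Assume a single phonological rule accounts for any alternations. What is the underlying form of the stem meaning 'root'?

In [ɣuzibɛ] and [ɣuzip] the final segment of 'root' alternates: [b] ~ [p].
Compare 'water', with invariant [b] in [numubɛ] and [numub]: an analysis with underlying /b/ and a rule producing [p] in isolation would wrongly predict alternation here too.
So /p/ is underlying, and a rule of intervocalic voicing — voiceless stops become voiced between vowels — gives [b].

/ɣuzip/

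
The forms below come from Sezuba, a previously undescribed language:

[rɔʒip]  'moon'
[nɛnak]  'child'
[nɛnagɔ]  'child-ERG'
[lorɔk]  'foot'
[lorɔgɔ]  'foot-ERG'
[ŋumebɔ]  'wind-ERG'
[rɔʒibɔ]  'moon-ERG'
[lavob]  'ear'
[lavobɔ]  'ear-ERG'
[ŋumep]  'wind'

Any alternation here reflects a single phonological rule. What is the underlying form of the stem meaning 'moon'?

/rɔʒip/

The stem for 'moon' ends in [b] in [rɔʒibɔ] but [p] in [rɔʒip].
The stem 'ear' ([lavobɔ], [lavob]) shows [b] unchanged in both environments, so [b] cannot be basic with [p] derived in isolation.
So /p/ is underlying, and a rule of intervocalic voicing — voiceless stops become voiced between vowels — gives [b].
Hence 'moon' is /rɔʒip/ underlyingly.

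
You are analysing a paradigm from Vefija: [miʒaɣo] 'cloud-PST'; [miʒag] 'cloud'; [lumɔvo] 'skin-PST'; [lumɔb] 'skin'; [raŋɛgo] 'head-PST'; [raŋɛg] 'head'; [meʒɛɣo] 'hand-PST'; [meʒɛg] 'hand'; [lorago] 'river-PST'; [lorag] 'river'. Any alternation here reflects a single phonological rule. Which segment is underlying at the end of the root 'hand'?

/ɣ/

In [meʒɛɣo] and [meʒɛg] the final segment of 'hand' alternates: [ɣ] ~ [g].
But 'river' keeps [g] in both environments ([lorago], [lorag]), so there is no rule changing /g/ to [ɣ] before the PST suffix.
Therefore /ɣ/ is basic and [g] is derived by word-final hardening (voiced fricatives become stops word-finally).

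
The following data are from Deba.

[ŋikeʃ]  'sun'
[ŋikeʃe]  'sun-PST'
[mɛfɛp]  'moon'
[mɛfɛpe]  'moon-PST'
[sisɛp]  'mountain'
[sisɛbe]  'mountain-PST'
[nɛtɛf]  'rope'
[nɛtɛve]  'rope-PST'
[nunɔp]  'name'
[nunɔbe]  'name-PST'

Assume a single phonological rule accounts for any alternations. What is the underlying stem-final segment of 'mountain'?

In [sisɛp] and [sisɛbe] the final segment of 'mountain' alternates: [p] ~ [b].
Compare 'moon', with invariant [p] in [mɛfɛp] and [mɛfɛpe]: an analysis with underlying /p/ and a rule producing [b] before the PST suffix would wrongly predict alternation here too.
So /b/ is underlying, and a rule of word-final obstruent devoicing — voiced obstruents become voiceless word-finally — gives [p].

/b/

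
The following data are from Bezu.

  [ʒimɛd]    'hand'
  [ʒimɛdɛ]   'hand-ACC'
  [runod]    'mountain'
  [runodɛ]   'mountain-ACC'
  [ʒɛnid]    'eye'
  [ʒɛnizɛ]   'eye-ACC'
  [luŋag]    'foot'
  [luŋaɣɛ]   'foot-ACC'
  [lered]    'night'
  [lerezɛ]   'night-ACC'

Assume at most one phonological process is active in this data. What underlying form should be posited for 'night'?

In [lered] and [lerezɛ] the final segment of 'night' alternates: [d] ~ [z].
But 'mountain' keeps [d] in both environments ([runod], [runodɛ]), so there is no rule changing /d/ to [z] before the ACC suffix.
So /z/ is underlying, and a rule of word-final hardening — voiced fricatives become stops word-finally — gives [d].
Hence 'night' is /lerez/ underlyingly.

/lerez/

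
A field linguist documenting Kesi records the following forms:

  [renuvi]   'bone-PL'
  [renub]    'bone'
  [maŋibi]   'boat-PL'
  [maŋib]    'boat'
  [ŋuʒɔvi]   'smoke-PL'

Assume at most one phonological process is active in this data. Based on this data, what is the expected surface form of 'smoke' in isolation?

The root 'bone' surfaces as [renuvi] and [renub], with a stem-final [v] ~ [b] alternation.
The stem 'boat' ([maŋibi], [maŋib]) shows [b] unchanged in both environments, so [b] cannot be basic with [v] derived before the PL suffix.
The underlying segment must be /v/; voiced fricatives become stops word-finally, yielding [b] there.
The one attested form of 'smoke', [ŋuʒɔvi], shows underlying /ŋuʒɔv/. Applying the same rule word-finally gives [ŋuʒɔb].

[ŋuʒɔb]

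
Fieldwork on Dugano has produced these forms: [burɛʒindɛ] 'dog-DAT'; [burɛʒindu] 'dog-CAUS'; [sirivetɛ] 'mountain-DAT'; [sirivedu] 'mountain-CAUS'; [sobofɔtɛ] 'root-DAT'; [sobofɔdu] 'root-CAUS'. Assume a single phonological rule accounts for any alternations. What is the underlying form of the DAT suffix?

The DAT morpheme has two allomorphs, [-dɛ] and [-tɛ].
By contrast the CAUS suffix keeps its initial [d] throughout — that segment must be underlying.
The DAT suffix is therefore /-tɛ/ underlyingly, with post-nasal voicing: voiceless stops become voiced after a nasal.

/-tɛ/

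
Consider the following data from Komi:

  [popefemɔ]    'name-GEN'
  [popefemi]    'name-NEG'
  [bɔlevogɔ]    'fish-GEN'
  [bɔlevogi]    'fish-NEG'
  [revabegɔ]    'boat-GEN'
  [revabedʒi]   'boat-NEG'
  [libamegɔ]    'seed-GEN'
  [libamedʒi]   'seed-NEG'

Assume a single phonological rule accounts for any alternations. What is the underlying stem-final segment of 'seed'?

/dʒ/

'seed' shows [g] ~ [dʒ] at the end of the stem ([libamegɔ] vs [libamedʒi]).
Compare 'fish', with invariant [g] in [bɔlevogɔ] and [bɔlevogi]: an analysis with underlying /g/ and a rule producing [dʒ] before the NEG suffix would wrongly predict alternation here too.
So /dʒ/ is underlying, and a rule of depalatalization — palato-alveolar /dʒ/ becomes [g] when no front vowel follows — gives [g].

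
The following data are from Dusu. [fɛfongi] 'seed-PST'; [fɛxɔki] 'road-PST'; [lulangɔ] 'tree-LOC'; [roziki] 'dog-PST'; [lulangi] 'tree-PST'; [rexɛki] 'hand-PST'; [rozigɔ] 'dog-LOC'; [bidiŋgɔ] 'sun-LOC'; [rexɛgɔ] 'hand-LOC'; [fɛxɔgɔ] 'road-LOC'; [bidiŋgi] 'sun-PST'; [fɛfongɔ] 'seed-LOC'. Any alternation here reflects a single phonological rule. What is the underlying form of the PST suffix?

/-ki/

The PST suffix surfaces as [-gi] and [-ki], depending on the final segment of the stem.
The LOC suffix, which begins with [g], is invariant after every stem; so [g] is not altered by any rule here.
So the underlying form is /-ki/, and voiceless stops become voiced after a nasal.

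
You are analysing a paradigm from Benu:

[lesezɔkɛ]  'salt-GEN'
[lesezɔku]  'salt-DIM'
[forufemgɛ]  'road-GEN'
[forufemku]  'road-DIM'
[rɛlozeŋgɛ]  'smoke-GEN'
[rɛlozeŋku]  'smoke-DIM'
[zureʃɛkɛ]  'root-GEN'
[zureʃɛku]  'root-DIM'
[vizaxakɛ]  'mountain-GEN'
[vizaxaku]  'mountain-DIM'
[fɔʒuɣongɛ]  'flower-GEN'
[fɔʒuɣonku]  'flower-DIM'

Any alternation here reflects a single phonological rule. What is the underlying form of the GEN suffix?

The GEN morpheme has two allomorphs, [-gɛ] and [-kɛ].
The DIM suffix, which begins with [k], is invariant after every stem; so [k] is not altered by any rule here.
The GEN suffix is therefore /-gɛ/ underlyingly, with post-vocalic devoicing: voiced stops become voiceless after a vowel.

/-gɛ/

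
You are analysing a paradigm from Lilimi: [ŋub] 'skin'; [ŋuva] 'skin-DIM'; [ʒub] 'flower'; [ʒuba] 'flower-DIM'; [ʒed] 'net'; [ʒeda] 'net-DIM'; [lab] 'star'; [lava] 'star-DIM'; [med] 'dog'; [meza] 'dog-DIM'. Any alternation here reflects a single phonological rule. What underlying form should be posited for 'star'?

/lav/

In [lab] and [lava] the final segment of 'star' alternates: [b] ~ [v].
The stem 'flower' ([ʒub], [ʒuba]) shows [b] unchanged in both environments, so [b] cannot be basic with [v] derived before the DIM suffix.
So /v/ is underlying, and a rule of word-final hardening — voiced fricatives become stops word-finally — gives [b].
So 'star' = /lav/.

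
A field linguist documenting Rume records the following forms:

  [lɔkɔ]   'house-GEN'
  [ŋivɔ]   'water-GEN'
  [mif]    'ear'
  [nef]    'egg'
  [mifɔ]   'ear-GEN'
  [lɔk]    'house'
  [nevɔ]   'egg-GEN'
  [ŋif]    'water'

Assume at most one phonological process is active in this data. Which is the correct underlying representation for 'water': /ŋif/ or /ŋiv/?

/ŋiv/

The root 'water' surfaces as [ŋif] and [ŋivɔ], with a stem-final [f] ~ [v] alternation.
The stem 'ear' ([mif], [mifɔ]) shows [f] unchanged in both environments, so [f] cannot be basic with [v] derived before the GEN suffix.
The alternation reflects word-final obstruent devoicing: voiced obstruents become voiceless word-finally. /v/ is underlying.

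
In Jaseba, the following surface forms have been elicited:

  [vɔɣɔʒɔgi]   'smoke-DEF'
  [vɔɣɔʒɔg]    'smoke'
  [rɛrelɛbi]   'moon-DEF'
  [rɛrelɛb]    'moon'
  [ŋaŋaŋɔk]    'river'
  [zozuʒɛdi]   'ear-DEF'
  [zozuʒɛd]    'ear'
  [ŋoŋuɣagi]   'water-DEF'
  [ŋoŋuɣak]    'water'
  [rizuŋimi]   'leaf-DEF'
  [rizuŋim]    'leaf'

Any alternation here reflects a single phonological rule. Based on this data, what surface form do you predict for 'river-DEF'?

The stem for 'water' ends in [g] in [ŋoŋuɣagi] but [k] in [ŋoŋuɣak].
But 'smoke' keeps [g] in both environments ([vɔɣɔʒɔgi], [vɔɣɔʒɔg]), so there is no rule changing /g/ to [k] in isolation.
The underlying segment must be /k/; voiceless stops become voiced between vowels, yielding [g] there.
From [ŋaŋaŋɔk] the stem 'river' is /ŋaŋaŋɔk/; between vowels this yields [ŋaŋaŋɔgi].

[ŋaŋaŋɔgi]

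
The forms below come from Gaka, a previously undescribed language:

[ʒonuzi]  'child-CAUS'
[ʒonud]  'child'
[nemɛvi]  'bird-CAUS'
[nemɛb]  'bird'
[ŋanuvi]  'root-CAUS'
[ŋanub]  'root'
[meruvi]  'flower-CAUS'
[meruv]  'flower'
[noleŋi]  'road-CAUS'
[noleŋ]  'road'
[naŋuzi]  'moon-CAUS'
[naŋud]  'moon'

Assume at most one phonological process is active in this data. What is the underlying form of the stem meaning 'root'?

/ŋanub/

The stem for 'root' ends in [v] in [ŋanuvi] but [b] in [ŋanub].
Compare 'flower', with invariant [v] in [meruvi] and [meruv]: an analysis with underlying /v/ and a rule producing [b] in isolation would wrongly predict alternation here too.
The underlying segment must be /b/; voiced stops become fricatives between vowels, yielding [v] there.
The underlying form of 'root' is therefore /ŋanub/.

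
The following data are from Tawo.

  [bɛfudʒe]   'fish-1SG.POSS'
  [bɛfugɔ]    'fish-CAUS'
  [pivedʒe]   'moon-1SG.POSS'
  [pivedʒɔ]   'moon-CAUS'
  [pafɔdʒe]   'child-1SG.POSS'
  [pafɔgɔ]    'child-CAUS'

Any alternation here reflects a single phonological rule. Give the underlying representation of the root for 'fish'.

/bɛfug/

In [bɛfudʒe] and [bɛfugɔ] the final segment of 'fish' alternates: [dʒ] ~ [g].
But 'moon' keeps [dʒ] in both environments ([pivedʒe], [pivedʒɔ]), so there is no rule changing /dʒ/ to [g] before the CAUS suffix.
So /g/ is underlying, and a rule of palatalization before a front vowel — /g/ becomes palato-alveolar [dʒ] before a front vowel — gives [dʒ].
So 'fish' = /bɛfug/.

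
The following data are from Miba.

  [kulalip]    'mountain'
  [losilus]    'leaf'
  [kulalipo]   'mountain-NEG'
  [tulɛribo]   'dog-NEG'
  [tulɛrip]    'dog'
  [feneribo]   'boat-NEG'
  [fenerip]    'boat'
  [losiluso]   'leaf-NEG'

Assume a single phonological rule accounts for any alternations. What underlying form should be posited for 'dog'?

The root 'dog' surfaces as [tulɛrip] and [tulɛribo], with a stem-final [p] ~ [b] alternation.
If /p/ were underlying and a rule turned it into [b] before the NEG suffix, 'mountain' would also alternate; but it has [p] in both [kulalip] and [kulalipo].
Therefore /b/ is basic and [p] is derived by word-final obstruent devoicing (voiced obstruents become voiceless word-finally).

/tulɛrib/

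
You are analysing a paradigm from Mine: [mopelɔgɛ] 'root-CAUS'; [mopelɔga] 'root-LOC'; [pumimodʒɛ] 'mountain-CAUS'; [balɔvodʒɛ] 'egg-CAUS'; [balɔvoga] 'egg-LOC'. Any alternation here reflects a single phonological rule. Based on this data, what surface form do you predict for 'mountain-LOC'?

'egg' shows [dʒ] ~ [g] at the end of the stem ([balɔvodʒɛ] vs [balɔvoga]).
Compare 'root', with invariant [g] in [mopelɔgɛ] and [mopelɔga]: an analysis with underlying /g/ and a rule producing [dʒ] before the CAUS suffix would wrongly predict alternation here too.
So /dʒ/ is underlying, and a rule of depalatalization — palato-alveolar /dʒ/ becomes [g] when no front vowel follows — gives [g].
From [pumimodʒɛ] the stem 'mountain' is /pumimodʒ/; when no front vowel follows this yields [pumimoga].

[pumimoga]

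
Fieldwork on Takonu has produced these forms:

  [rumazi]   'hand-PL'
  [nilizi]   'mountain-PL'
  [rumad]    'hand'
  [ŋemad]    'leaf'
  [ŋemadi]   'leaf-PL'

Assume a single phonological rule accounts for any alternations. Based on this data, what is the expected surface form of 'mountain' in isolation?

'hand' shows [z] ~ [d] at the end of the stem ([rumazi] vs [rumad]).
But 'leaf' keeps [d] in both environments ([ŋemadi], [ŋemad]), so there is no rule changing /d/ to [z] before the PL suffix.
Therefore /z/ is basic and [d] is derived by word-final hardening (voiced fricatives become stops word-finally).
From [nilizi] the stem 'mountain' is /niliz/; word-finally this yields [nilid].

[nilid]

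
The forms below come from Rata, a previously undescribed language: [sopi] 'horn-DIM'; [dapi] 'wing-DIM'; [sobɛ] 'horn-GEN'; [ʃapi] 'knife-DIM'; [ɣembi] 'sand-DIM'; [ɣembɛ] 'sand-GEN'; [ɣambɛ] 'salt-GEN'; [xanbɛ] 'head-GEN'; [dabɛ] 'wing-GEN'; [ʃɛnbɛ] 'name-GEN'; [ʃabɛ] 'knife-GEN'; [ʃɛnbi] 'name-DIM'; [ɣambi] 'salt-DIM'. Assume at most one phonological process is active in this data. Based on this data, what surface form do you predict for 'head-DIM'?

The DIM morpheme has two allomorphs, [-bi] and [-pi].
By contrast the GEN suffix keeps its initial [b] throughout — that segment must be underlying.
The DIM suffix is therefore /-pi/ underlyingly, with post-nasal voicing: voiceless stops become voiced after a nasal.
After 'head', which ends in a nasal, the suffix surfaces as [-bi], giving [xanbi].

[xanbi]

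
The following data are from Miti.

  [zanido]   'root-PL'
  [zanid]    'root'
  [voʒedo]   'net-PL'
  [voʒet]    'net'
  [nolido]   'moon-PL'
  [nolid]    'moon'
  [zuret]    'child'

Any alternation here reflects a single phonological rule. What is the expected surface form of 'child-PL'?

In [voʒedo] and [voʒet] the final segment of 'net' alternates: [d] ~ [t].
The stem 'root' ([zanido], [zanid]) shows [d] unchanged in both environments, so [d] cannot be basic with [t] derived in isolation.
Therefore /t/ is basic and [d] is derived by intervocalic voicing (voiceless stops become voiced between vowels).
From [zuret] the stem 'child' is /zuret/; between vowels this yields [zuredo].

[zuredo]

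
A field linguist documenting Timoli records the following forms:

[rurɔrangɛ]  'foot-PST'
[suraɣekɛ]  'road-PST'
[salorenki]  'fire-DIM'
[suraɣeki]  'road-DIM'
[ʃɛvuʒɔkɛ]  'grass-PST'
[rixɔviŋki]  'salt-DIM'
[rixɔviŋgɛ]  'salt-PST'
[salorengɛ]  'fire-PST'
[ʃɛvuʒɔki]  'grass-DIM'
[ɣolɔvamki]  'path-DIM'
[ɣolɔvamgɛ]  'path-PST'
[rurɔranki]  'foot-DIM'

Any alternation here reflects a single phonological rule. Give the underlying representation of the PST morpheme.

/-gɛ/

The PST suffix surfaces as [-gɛ] and [-kɛ], depending on the final segment of the stem.
By contrast the DIM suffix keeps its initial [k] throughout — that segment must be underlying.
So the underlying form is /-gɛ/, and voiced stops become voiceless after a vowel.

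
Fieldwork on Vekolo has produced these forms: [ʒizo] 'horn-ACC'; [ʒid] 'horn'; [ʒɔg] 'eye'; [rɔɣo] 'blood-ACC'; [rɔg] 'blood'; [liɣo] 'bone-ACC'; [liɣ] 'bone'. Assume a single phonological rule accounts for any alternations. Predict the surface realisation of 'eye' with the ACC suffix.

In [rɔɣo] and [rɔg] the final segment of 'blood' alternates: [ɣ] ~ [g].
If /ɣ/ were underlying and a rule turned it into [g] in isolation, 'bone' would also alternate; but it has [ɣ] in both [liɣo] and [liɣ].
The alternation reflects intervocalic spirantization: voiced stops become fricatives between vowels. /g/ is underlying.
From [ʒɔg] the stem 'eye' is /ʒɔg/; between vowels this yields [ʒɔɣo].

[ʒɔɣo]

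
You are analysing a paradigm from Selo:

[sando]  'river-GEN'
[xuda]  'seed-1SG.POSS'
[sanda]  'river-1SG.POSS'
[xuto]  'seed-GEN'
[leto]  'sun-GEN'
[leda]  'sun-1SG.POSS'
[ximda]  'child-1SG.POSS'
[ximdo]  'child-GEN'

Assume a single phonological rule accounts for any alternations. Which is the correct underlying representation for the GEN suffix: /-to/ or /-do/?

The GEN morpheme has two allomorphs, [-do] and [-to].
The 1SG.POSS suffix, which begins with [d], is invariant after every stem; so [d] is not altered by any rule here.
The GEN suffix is therefore /-to/ underlyingly, with post-nasal voicing: voiceless stops become voiced after a nasal.

/-to/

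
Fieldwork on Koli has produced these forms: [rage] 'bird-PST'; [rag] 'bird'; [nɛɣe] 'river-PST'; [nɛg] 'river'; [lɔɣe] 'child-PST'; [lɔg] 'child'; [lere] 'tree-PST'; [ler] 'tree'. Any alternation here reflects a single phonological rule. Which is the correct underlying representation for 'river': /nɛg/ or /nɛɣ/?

/nɛɣ/

'river' shows [ɣ] ~ [g] at the end of the stem ([nɛɣe] vs [nɛg]).
The stem 'bird' ([rage], [rag]) shows [g] unchanged in both environments, so [g] cannot be basic with [ɣ] derived before the PST suffix.
The alternation reflects word-final hardening: voiced fricatives become stops word-finally. /ɣ/ is underlying.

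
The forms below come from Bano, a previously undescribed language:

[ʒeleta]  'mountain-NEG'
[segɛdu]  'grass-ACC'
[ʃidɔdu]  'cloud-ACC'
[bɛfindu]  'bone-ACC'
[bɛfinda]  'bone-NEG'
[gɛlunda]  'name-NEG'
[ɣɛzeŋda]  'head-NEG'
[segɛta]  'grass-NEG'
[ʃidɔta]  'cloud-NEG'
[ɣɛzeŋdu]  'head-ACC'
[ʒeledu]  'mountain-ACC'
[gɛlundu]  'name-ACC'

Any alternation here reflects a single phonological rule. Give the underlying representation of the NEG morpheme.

/-ta/

The NEG suffix surfaces as [-da] and [-ta], depending on the final segment of the stem.
The ACC suffix, which begins with [d], is invariant after every stem; so [d] is not altered by any rule here.
The NEG suffix is therefore /-ta/ underlyingly, with post-nasal voicing: voiceless stops become voiced after a nasal.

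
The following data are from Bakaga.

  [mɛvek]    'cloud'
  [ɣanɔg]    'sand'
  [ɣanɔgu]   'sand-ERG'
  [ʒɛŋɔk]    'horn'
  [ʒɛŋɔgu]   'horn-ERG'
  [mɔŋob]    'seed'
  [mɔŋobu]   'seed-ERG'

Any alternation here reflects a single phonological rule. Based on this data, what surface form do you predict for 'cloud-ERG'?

[mɛvegu]

In [ʒɛŋɔk] and [ʒɛŋɔgu] the final segment of 'horn' alternates: [k] ~ [g].
If /g/ were underlying and a rule turned it into [k] in isolation, 'sand' would also alternate; but it has [g] in both [ɣanɔg] and [ɣanɔgu].
So /k/ is underlying, and a rule of intervocalic voicing — voiceless stops become voiced between vowels — gives [g].
From [mɛvek] the stem 'cloud' is /mɛvek/; between vowels this yields [mɛvegu].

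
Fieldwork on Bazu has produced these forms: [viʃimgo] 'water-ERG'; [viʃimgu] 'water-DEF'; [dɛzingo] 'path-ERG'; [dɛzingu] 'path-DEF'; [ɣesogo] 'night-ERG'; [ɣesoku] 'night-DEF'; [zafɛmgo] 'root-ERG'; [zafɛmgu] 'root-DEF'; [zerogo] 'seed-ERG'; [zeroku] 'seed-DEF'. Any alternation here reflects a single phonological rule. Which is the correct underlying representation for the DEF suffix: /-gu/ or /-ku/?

/-ku/

The DEF morpheme has two allomorphs, [-gu] and [-ku].
By contrast the ERG suffix keeps its initial [g] throughout — that segment must be underlying.
The DEF suffix is therefore /-ku/ underlyingly, with post-nasal voicing: voiceless stops become voiced after a nasal.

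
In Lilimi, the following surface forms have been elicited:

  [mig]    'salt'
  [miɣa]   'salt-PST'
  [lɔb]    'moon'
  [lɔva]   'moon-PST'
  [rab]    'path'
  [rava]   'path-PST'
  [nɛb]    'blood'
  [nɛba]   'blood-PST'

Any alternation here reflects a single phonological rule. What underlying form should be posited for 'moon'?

'moon' shows [b] ~ [v] at the end of the stem ([lɔb] vs [lɔva]).
If /b/ were underlying and a rule turned it into [v] before the PST suffix, 'blood' would also alternate; but it has [b] in both [nɛb] and [nɛba].
The alternation reflects word-final hardening: voiced fricatives become stops word-finally. /v/ is underlying.

/lɔv/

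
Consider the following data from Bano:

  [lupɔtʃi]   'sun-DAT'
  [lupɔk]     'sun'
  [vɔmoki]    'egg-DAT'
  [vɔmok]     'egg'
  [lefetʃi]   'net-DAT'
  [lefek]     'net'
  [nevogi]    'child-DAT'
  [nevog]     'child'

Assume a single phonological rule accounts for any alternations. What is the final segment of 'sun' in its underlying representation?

In [lupɔtʃi] and [lupɔk] the final segment of 'sun' alternates: [tʃ] ~ [k].
The stem 'egg' ([vɔmoki], [vɔmok]) shows [k] unchanged in both environments, so [k] cannot be basic with [tʃ] derived before the DAT suffix.
Therefore /tʃ/ is basic and [k] is derived by depalatalization (palato-alveolar /tʃ/ becomes [k] when no front vowel follows).

/tʃ/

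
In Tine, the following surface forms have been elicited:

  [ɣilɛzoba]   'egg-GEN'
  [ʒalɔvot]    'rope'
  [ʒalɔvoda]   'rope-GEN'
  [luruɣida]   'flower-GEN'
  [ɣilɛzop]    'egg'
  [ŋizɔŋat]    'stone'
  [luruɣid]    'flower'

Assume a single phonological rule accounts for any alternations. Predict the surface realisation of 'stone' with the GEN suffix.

[ŋizɔŋada]

'rope' shows [d] ~ [t] at the end of the stem ([ʒalɔvoda] vs [ʒalɔvot]).
Compare 'flower', with invariant [d] in [luruɣida] and [luruɣid]: an analysis with underlying /d/ and a rule producing [t] in isolation would wrongly predict alternation here too.
Therefore /t/ is basic and [d] is derived by intervocalic voicing (voiceless stops become voiced between vowels).
The one attested form of 'stone', [ŋizɔŋat], shows underlying /ŋizɔŋat/. Applying the same rule between vowels gives [ŋizɔŋada].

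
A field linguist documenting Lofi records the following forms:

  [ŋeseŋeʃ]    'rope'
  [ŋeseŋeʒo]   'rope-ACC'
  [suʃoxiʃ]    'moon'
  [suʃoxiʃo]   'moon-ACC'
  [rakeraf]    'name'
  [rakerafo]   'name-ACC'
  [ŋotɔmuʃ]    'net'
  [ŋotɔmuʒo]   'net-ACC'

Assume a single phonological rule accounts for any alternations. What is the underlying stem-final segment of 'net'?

'net' shows [ʃ] ~ [ʒ] at the end of the stem ([ŋotɔmuʃ] vs [ŋotɔmuʒo]).
The stem 'moon' ([suʃoxiʃ], [suʃoxiʃo]) shows [ʃ] unchanged in both environments, so [ʃ] cannot be basic with [ʒ] derived before the ACC suffix.
The alternation reflects word-final obstruent devoicing: voiced obstruents become voiceless word-finally. /ʒ/ is underlying.

/ʒ/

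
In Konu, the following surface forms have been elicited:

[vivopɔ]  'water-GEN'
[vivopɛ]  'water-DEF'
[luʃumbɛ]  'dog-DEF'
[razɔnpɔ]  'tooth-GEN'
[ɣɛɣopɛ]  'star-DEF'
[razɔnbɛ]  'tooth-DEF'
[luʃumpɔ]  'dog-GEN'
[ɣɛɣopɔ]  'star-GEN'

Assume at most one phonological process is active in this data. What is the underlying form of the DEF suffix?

The DEF morpheme has two allomorphs, [-bɛ] and [-pɛ].
The GEN suffix, which begins with [p], is invariant after every stem; so [p] is not altered by any rule here.
So the underlying form is /-bɛ/, and voiced stops become voiceless after a vowel.

/-bɛ/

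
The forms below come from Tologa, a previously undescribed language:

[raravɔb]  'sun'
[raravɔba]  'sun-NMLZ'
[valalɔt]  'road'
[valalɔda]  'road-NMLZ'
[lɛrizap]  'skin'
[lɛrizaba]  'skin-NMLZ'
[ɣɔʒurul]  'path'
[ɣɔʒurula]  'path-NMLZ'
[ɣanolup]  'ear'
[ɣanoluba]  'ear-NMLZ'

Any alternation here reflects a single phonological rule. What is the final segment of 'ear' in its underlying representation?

/p/

The stem for 'ear' ends in [p] in [ɣanolup] but [b] in [ɣanoluba].
Compare 'sun', with invariant [b] in [raravɔb] and [raravɔba]: an analysis with underlying /b/ and a rule producing [p] in isolation would wrongly predict alternation here too.
Therefore /p/ is basic and [b] is derived by intervocalic voicing (voiceless stops become voiced between vowels).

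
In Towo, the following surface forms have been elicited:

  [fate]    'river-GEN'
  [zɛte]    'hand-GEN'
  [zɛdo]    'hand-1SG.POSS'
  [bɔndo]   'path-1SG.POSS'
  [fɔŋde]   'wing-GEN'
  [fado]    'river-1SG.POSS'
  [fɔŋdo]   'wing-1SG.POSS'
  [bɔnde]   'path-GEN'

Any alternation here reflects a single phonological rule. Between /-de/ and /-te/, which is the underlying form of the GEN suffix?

The GEN suffix surfaces as [-de] and [-te], depending on the final segment of the stem.
By contrast the 1SG.POSS suffix keeps its initial [d] throughout — that segment must be underlying.
The GEN suffix is therefore /-te/ underlyingly, with post-nasal voicing: voiceless stops become voiced after a nasal.

/-te/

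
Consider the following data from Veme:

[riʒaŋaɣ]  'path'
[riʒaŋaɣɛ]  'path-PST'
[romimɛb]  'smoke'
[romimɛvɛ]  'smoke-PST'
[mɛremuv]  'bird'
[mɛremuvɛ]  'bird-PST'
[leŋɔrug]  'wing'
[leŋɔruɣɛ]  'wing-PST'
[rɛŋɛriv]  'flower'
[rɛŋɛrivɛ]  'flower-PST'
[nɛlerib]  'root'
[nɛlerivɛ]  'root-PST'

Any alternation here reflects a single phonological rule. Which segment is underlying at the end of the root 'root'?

/b/

'root' shows [b] ~ [v] at the end of the stem ([nɛlerib] vs [nɛlerivɛ]).
But 'bird' keeps [v] in both environments ([mɛremuv], [mɛremuvɛ]), so there is no rule changing /v/ to [b] in isolation.
Therefore /b/ is basic and [v] is derived by intervocalic spirantization (voiced stops become fricatives between vowels).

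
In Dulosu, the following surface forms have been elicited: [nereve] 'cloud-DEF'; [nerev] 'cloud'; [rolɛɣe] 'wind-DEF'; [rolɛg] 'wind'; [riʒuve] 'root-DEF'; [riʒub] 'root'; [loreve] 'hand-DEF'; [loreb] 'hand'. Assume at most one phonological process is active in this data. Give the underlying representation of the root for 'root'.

/riʒub/

The root 'root' surfaces as [riʒuve] and [riʒub], with a stem-final [v] ~ [b] alternation.
If /v/ were underlying and a rule turned it into [b] in isolation, 'cloud' would also alternate; but it has [v] in both [nereve] and [nerev].
So /b/ is underlying, and a rule of intervocalic spirantization — voiced stops become fricatives between vowels — gives [v].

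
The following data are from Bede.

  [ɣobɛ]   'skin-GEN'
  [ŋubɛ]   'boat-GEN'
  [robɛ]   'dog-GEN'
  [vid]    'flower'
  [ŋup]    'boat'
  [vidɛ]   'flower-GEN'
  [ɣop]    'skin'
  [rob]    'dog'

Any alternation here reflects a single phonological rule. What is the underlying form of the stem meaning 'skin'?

The root 'skin' surfaces as [ɣobɛ] and [ɣop], with a stem-final [b] ~ [p] alternation.
Compare 'dog', with invariant [b] in [robɛ] and [rob]: an analysis with underlying /b/ and a rule producing [p] in isolation would wrongly predict alternation here too.
So /p/ is underlying, and a rule of intervocalic voicing — voiceless stops become voiced between vowels — gives [b].
So 'skin' = /ɣop/.

/ɣop/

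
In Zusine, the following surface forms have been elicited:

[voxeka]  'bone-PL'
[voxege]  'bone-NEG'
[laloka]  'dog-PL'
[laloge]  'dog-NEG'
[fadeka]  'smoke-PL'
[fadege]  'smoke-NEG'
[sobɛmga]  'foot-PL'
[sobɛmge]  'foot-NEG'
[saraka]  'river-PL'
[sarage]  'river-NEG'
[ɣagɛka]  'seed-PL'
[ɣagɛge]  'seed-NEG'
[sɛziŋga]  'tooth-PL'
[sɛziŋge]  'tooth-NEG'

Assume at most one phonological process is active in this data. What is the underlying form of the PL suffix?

/-ka/

The PL morpheme has two allomorphs, [-ga] and [-ka].
By contrast the NEG suffix keeps its initial [g] throughout — that segment must be underlying.
So the underlying form is /-ka/, and voiceless stops become voiced after a nasal.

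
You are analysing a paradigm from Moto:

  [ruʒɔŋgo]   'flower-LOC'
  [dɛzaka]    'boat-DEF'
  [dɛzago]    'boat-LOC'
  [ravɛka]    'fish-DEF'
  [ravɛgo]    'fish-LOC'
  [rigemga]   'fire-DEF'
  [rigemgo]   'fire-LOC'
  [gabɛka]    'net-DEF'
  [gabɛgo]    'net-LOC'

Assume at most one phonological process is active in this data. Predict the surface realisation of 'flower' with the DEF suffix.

The DEF suffix surfaces as [-ga] and [-ka], depending on the final segment of the stem.
By contrast the LOC suffix keeps its initial [g] throughout — that segment must be underlying.
The DEF suffix is therefore /-ka/ underlyingly, with post-nasal voicing: voiceless stops become voiced after a nasal.
After 'flower', which ends in a nasal, the suffix surfaces as [-ga], giving [ruʒɔŋga].

[ruʒɔŋga]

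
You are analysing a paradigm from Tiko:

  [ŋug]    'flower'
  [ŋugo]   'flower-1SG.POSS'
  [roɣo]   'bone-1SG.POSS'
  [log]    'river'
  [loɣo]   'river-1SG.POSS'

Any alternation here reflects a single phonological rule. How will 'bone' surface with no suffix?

In [log] and [loɣo] the final segment of 'river' alternates: [g] ~ [ɣ].
The stem 'flower' ([ŋug], [ŋugo]) shows [g] unchanged in both environments, so [g] cannot be basic with [ɣ] derived before the 1SG.POSS suffix.
Therefore /ɣ/ is basic and [g] is derived by word-final hardening (voiced fricatives become stops word-finally).
The one attested form of 'bone', [roɣo], shows underlying /roɣ/. Applying the same rule word-finally gives [rog].

[rog]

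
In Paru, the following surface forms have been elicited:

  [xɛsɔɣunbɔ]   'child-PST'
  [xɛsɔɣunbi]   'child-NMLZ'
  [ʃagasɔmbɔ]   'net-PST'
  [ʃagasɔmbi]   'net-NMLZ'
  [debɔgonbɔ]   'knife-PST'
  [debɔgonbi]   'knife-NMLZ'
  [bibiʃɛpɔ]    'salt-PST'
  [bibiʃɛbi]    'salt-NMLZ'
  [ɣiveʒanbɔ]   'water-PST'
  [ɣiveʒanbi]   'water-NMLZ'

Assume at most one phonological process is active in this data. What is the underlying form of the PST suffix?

/-pɔ/

The PST suffix surfaces as [-bɔ] and [-pɔ], depending on the final segment of the stem.
The NMLZ suffix, which begins with [b], is invariant after every stem; so [b] is not altered by any rule here.
The PST suffix is therefore /-pɔ/ underlyingly, with post-nasal voicing: voiceless stops become voiced after a nasal.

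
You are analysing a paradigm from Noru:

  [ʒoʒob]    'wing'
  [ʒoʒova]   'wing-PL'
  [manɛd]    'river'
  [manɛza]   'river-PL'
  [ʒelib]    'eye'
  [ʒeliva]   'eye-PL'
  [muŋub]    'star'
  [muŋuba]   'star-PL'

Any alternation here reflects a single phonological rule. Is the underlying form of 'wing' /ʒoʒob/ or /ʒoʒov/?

The root 'wing' surfaces as [ʒoʒob] and [ʒoʒova], with a stem-final [b] ~ [v] alternation.
Compare 'star', with invariant [b] in [muŋub] and [muŋuba]: an analysis with underlying /b/ and a rule producing [v] before the PL suffix would wrongly predict alternation here too.
The underlying segment must be /v/; voiced fricatives become stops word-finally, yielding [b] there.

/ʒoʒov/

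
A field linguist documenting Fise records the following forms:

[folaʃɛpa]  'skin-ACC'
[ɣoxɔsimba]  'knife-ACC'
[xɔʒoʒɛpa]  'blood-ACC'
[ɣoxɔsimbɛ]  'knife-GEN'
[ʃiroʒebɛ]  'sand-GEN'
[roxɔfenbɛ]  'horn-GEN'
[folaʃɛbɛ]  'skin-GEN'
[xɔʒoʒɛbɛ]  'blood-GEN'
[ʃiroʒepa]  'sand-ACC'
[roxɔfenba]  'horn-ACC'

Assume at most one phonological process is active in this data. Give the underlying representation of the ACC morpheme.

/-pa/

The ACC suffix surfaces as [-ba] and [-pa], depending on the final segment of the stem.
By contrast the GEN suffix keeps its initial [b] throughout — that segment must be underlying.
So the underlying form is /-pa/, and voiceless stops become voiced after a nasal.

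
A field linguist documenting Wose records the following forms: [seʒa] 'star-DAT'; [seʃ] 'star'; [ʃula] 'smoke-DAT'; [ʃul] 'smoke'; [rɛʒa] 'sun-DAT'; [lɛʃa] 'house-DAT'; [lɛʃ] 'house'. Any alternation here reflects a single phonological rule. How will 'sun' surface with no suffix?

[rɛʃ]

The stem for 'star' ends in [ʒ] in [seʒa] but [ʃ] in [seʃ].
If /ʃ/ were underlying and a rule turned it into [ʒ] before the DAT suffix, 'house' would also alternate; but it has [ʃ] in both [lɛʃa] and [lɛʃ].
Therefore /ʒ/ is basic and [ʃ] is derived by word-final obstruent devoicing (voiced obstruents become voiceless word-finally).
The one attested form of 'sun', [rɛʒa], shows underlying /rɛʒ/. Applying the same rule word-finally gives [rɛʃ].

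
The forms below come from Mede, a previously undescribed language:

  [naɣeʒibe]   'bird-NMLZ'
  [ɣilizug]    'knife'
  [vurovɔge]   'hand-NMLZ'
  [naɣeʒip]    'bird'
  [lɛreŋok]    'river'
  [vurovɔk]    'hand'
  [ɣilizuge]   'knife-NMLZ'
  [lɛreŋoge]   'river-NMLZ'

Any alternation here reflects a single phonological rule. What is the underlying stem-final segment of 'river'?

The root 'river' surfaces as [lɛreŋok] and [lɛreŋoge], with a stem-final [k] ~ [g] alternation.
The stem 'knife' ([ɣilizug], [ɣilizuge]) shows [g] unchanged in both environments, so [g] cannot be basic with [k] derived in isolation.
The underlying segment must be /k/; voiceless stops become voiced between vowels, yielding [g] there.

/k/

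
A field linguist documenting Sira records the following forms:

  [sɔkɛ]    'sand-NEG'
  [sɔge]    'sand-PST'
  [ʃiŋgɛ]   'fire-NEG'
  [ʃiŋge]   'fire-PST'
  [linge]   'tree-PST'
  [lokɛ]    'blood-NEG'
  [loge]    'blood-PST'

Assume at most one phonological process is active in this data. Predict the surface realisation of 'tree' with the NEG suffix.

The NEG morpheme has two allomorphs, [-gɛ] and [-kɛ].
By contrast the PST suffix keeps its initial [g] throughout — that segment must be underlying.
So the underlying form is /-kɛ/, and voiceless stops become voiced after a nasal.
After 'tree', which ends in a nasal, the suffix surfaces as [-gɛ], giving [lingɛ].

[lingɛ]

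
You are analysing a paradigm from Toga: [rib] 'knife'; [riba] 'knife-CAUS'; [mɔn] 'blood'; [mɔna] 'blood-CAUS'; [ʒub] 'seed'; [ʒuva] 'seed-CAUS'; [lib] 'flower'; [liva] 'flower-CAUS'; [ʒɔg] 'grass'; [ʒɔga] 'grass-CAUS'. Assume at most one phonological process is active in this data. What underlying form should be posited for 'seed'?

'seed' shows [b] ~ [v] at the end of the stem ([ʒub] vs [ʒuva]).
But 'knife' keeps [b] in both environments ([rib], [riba]), so there is no rule changing /b/ to [v] before the CAUS suffix.
The alternation reflects word-final hardening: voiced fricatives become stops word-finally. /v/ is underlying.
The underlying form of 'seed' is therefore /ʒuv/.

/ʒuv/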